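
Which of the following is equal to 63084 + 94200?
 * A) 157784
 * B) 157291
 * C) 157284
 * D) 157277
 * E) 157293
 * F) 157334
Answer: C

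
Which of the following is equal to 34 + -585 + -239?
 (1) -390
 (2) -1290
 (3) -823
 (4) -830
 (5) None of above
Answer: 5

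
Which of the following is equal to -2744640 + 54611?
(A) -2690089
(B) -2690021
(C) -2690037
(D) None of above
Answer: D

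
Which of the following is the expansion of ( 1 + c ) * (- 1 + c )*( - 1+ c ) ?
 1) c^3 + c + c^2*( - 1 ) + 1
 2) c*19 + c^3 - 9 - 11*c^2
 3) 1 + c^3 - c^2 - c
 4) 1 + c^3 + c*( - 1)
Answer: 3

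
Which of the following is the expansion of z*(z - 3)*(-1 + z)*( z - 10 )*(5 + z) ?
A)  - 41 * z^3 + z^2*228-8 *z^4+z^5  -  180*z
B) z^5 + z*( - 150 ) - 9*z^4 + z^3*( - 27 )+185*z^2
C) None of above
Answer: B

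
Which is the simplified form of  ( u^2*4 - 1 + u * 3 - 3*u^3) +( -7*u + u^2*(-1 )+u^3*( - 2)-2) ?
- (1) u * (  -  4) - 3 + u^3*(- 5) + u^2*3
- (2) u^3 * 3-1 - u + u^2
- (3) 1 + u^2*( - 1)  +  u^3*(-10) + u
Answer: 1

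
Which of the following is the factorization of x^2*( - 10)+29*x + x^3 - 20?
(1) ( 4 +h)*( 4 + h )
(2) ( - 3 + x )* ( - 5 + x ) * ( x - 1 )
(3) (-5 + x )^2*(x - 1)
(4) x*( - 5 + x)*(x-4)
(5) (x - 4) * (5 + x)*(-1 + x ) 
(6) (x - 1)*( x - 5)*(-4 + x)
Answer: 6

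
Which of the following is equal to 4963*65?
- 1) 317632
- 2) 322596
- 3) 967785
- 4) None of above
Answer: 4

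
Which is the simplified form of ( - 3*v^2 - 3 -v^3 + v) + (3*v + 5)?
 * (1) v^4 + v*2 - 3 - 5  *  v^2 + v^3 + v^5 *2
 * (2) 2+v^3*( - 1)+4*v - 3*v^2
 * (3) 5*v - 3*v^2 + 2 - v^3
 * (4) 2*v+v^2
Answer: 2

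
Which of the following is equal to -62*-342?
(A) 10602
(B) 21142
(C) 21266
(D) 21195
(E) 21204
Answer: E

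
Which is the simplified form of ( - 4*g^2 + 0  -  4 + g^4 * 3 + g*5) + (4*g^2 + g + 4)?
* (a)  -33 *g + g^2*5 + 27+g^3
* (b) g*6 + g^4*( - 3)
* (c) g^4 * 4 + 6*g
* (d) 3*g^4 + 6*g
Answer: d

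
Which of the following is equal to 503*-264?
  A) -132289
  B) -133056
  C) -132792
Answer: C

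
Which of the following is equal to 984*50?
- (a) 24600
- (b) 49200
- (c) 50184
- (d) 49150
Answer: b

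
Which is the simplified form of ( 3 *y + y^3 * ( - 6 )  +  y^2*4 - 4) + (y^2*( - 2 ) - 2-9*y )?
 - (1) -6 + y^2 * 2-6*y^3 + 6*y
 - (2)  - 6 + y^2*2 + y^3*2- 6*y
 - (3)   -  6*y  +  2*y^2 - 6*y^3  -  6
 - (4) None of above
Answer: 3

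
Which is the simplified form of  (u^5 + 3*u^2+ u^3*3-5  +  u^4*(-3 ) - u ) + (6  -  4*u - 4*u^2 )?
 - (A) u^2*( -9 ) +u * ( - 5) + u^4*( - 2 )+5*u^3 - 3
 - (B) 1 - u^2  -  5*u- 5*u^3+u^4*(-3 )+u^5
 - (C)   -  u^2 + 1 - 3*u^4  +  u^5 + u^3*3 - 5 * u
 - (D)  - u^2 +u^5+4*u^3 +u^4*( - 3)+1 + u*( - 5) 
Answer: C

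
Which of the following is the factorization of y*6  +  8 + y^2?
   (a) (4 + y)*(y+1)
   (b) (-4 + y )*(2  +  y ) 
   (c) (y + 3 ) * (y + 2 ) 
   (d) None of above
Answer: d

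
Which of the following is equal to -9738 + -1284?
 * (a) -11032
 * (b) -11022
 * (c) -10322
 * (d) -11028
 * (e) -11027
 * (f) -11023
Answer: b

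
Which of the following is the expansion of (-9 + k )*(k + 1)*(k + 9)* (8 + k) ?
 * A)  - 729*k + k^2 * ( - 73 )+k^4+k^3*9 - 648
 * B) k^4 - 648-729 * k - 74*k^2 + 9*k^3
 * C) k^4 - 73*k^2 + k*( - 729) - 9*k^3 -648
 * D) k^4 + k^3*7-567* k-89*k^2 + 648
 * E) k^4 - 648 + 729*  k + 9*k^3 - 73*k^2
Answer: A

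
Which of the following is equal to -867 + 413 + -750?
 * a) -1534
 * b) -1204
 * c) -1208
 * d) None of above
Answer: b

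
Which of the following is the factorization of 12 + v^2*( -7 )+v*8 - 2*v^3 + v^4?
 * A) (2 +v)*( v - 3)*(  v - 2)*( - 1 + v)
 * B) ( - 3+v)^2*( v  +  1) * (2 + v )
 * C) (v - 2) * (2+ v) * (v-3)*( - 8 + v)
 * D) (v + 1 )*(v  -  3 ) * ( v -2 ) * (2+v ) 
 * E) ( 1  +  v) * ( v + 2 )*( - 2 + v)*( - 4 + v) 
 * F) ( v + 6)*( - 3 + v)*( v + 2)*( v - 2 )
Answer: D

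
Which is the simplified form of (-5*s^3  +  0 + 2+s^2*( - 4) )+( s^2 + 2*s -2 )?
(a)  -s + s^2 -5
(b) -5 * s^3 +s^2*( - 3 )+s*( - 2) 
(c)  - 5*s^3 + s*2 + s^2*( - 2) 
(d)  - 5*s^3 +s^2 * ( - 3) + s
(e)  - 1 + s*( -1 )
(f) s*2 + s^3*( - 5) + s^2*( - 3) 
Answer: f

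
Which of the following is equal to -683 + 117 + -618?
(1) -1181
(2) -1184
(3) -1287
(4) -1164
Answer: 2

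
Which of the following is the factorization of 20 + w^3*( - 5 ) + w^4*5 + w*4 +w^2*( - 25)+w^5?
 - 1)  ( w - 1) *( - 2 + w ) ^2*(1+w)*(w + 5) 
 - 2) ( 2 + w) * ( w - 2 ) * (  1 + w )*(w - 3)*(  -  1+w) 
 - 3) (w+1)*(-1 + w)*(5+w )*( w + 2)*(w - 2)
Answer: 3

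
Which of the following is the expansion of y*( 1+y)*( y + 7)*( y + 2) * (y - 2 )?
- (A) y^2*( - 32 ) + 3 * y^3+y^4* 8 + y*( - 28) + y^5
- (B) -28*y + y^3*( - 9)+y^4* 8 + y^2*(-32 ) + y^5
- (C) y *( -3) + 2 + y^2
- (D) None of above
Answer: A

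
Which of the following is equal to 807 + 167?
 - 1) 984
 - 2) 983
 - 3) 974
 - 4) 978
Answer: 3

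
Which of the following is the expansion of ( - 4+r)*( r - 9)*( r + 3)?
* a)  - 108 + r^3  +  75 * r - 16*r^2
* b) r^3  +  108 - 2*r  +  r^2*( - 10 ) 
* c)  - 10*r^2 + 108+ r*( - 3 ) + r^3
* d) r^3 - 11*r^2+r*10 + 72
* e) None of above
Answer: c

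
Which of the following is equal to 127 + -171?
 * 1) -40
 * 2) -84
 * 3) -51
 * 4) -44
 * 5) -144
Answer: 4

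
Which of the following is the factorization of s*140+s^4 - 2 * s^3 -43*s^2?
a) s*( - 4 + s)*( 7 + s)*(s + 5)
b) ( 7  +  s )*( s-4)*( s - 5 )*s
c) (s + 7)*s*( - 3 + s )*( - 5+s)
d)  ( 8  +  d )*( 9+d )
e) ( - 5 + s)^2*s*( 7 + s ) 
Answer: b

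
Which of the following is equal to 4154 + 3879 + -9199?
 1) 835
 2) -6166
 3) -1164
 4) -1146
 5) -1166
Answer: 5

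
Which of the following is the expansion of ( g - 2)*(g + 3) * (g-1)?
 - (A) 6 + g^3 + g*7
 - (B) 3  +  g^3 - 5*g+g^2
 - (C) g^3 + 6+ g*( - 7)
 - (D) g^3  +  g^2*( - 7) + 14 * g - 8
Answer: C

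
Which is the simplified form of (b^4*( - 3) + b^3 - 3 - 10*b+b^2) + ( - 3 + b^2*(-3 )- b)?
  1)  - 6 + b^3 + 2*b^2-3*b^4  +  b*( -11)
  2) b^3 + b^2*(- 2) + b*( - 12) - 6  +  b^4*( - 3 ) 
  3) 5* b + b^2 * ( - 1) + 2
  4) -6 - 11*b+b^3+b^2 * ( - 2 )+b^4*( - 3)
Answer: 4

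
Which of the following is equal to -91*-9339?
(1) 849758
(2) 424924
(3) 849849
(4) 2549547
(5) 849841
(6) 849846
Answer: 3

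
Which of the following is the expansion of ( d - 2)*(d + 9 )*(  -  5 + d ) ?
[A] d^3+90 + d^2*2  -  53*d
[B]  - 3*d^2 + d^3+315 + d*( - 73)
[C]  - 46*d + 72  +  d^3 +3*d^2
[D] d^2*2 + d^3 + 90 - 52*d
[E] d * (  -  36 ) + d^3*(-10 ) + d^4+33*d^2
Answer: A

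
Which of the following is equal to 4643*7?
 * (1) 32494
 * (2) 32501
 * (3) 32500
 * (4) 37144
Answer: 2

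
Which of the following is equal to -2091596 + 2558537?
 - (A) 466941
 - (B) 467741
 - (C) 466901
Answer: A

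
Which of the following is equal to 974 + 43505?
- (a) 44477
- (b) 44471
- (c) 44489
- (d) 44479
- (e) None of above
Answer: d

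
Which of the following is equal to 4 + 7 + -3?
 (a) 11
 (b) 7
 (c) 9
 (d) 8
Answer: d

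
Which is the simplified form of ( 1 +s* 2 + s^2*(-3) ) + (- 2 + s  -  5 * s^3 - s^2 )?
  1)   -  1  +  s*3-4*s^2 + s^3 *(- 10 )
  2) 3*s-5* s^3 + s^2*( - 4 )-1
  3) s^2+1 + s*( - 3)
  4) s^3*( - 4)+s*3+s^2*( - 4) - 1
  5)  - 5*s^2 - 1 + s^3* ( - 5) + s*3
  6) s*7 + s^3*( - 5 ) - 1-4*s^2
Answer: 2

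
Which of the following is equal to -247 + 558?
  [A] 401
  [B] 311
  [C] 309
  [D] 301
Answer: B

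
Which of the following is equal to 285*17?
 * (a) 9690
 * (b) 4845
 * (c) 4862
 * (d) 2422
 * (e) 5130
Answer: b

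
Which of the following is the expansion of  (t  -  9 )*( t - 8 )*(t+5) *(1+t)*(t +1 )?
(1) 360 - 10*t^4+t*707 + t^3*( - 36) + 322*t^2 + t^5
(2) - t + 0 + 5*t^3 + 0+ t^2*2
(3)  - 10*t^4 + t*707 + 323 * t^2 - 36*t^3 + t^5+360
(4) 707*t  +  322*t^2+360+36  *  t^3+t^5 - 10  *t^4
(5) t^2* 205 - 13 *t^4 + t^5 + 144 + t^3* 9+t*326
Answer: 1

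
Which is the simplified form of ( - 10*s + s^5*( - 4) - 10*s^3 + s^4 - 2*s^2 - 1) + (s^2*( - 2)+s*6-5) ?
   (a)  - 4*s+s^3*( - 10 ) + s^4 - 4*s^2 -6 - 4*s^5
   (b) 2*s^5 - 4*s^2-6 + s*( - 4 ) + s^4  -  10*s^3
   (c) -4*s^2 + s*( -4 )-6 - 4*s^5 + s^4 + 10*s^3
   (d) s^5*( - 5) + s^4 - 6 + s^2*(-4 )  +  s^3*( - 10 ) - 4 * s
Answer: a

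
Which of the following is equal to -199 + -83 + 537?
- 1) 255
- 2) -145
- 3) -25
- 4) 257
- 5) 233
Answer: 1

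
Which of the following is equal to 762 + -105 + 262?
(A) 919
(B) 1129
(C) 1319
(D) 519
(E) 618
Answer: A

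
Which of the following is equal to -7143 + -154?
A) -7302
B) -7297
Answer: B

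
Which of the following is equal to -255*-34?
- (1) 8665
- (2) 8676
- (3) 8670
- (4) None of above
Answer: 3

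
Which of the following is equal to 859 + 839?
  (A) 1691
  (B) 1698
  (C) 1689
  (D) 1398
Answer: B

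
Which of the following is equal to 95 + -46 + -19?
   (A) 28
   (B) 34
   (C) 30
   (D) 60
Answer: C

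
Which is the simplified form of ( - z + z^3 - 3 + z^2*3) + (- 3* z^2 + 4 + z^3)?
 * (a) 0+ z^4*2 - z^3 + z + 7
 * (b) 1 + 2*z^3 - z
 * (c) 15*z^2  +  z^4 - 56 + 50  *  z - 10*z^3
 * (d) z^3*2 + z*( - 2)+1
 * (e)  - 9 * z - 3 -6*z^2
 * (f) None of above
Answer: b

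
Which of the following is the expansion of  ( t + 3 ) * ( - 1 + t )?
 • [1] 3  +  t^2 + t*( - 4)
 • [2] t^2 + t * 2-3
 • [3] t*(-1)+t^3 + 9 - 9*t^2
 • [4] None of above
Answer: 2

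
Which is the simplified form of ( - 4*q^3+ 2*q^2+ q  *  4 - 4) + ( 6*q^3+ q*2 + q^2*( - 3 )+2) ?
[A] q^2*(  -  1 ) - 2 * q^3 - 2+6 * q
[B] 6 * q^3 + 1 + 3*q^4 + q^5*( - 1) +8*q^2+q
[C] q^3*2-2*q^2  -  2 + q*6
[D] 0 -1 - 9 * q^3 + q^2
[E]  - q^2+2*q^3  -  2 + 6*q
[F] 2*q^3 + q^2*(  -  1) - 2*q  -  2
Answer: E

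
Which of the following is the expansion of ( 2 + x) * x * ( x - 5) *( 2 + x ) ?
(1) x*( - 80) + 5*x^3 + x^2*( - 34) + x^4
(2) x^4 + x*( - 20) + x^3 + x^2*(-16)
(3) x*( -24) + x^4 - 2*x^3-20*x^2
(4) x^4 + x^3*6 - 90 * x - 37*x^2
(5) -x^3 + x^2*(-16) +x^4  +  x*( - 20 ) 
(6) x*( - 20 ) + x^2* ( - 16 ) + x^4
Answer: 5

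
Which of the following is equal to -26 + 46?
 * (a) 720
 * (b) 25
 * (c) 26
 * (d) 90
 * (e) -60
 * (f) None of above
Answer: f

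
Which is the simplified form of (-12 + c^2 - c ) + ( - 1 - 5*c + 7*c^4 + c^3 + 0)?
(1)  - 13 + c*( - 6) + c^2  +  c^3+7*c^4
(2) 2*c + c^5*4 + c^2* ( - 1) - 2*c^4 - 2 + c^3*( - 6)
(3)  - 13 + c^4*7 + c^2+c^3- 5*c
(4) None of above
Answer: 1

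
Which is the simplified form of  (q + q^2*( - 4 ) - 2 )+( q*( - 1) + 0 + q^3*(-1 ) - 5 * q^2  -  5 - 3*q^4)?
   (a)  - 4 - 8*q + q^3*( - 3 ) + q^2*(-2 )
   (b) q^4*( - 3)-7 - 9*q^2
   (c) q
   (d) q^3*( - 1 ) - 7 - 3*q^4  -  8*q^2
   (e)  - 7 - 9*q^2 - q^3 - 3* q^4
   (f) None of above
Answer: e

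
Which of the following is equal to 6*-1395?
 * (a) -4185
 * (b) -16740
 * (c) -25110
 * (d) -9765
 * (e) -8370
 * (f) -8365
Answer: e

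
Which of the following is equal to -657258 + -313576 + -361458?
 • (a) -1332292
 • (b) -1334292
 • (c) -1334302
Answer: a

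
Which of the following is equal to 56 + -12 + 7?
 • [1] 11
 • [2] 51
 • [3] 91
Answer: 2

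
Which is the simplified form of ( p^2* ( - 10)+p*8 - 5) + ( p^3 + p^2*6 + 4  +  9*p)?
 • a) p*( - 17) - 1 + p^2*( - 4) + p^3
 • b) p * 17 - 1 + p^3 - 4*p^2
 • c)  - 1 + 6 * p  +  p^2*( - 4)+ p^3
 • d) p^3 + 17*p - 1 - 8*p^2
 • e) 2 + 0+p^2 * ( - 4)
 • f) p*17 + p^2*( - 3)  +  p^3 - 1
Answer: b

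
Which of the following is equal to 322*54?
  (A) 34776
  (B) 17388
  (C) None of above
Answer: B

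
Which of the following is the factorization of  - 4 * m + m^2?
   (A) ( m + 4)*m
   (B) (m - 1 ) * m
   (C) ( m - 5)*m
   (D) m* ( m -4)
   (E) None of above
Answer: D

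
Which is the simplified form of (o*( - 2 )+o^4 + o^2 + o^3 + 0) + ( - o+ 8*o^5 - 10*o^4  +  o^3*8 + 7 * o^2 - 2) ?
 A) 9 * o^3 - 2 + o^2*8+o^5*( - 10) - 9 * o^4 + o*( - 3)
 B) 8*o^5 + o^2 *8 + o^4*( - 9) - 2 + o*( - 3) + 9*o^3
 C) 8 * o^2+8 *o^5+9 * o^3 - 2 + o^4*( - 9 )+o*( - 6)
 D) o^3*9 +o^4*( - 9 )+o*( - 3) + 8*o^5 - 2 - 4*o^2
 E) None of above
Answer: B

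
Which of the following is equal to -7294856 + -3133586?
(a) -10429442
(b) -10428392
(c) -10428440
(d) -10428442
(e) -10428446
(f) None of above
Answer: d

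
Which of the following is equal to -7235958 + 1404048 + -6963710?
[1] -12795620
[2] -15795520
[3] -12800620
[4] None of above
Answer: 1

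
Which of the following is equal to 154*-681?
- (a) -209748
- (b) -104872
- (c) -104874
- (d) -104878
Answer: c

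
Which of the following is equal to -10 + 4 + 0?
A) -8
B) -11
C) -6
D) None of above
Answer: C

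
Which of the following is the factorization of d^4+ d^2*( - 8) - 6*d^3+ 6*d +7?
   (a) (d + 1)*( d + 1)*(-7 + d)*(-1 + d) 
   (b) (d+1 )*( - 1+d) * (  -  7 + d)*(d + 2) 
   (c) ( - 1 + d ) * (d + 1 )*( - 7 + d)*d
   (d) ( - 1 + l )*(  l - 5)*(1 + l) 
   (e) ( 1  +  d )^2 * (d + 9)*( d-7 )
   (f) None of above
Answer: a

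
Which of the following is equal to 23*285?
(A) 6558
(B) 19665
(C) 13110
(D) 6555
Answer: D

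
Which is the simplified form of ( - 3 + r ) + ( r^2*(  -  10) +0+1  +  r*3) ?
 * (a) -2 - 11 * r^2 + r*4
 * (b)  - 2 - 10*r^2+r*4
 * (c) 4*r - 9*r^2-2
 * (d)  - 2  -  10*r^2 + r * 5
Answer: b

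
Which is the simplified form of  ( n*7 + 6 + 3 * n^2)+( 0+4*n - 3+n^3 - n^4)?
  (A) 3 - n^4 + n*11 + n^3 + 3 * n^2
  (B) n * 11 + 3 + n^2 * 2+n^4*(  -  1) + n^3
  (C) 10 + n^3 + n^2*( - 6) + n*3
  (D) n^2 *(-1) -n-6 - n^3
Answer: A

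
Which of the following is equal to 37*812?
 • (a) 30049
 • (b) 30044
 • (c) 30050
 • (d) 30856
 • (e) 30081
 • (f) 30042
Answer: b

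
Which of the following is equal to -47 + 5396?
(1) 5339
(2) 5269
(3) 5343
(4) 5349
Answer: 4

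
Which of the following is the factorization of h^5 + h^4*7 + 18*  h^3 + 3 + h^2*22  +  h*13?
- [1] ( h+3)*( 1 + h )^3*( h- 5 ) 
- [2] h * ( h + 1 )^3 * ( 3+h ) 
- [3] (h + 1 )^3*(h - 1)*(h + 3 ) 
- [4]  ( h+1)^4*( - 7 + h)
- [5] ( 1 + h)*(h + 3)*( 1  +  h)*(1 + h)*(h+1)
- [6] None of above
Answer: 5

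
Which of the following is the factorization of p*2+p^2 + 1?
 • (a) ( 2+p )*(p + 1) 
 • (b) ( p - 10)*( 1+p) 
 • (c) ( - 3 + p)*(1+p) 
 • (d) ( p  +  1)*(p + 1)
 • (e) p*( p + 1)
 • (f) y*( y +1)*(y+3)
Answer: d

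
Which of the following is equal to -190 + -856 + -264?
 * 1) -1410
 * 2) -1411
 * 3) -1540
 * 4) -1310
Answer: 4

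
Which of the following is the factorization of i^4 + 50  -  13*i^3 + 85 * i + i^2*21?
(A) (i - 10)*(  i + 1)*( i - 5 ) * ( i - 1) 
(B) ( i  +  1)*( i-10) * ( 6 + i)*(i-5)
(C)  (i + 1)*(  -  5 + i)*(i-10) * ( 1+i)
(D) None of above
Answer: C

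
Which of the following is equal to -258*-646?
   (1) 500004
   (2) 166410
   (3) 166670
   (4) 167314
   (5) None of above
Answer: 5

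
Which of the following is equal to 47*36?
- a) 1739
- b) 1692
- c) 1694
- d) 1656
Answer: b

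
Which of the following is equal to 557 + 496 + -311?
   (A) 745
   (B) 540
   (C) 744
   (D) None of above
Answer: D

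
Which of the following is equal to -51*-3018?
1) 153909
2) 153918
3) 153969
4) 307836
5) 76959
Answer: 2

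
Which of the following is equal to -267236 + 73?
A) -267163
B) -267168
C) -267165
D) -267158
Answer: A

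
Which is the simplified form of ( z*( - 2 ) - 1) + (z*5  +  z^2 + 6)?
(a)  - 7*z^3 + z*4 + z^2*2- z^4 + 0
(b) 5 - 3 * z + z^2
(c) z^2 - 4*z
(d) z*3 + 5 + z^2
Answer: d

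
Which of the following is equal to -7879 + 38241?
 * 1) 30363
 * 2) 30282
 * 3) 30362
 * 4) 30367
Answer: 3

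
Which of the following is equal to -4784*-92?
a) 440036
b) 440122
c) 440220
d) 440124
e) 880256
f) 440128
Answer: f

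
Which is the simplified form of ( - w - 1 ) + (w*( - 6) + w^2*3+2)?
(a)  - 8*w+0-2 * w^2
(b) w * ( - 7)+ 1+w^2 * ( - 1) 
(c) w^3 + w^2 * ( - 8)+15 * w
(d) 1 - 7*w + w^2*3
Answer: d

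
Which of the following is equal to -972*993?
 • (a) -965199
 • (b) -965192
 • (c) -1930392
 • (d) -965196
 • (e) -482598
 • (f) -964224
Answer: d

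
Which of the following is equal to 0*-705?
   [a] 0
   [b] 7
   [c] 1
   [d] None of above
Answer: a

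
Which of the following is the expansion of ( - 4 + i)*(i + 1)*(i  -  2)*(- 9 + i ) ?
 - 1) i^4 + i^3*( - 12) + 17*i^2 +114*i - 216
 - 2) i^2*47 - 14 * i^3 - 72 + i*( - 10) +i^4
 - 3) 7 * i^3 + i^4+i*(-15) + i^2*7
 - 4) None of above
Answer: 2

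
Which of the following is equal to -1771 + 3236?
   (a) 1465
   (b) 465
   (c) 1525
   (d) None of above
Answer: a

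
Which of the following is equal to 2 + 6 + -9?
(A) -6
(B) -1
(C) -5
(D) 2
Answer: B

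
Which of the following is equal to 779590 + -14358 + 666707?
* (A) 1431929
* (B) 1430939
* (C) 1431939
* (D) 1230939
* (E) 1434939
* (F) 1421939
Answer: C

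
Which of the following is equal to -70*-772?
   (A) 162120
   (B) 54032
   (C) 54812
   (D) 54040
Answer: D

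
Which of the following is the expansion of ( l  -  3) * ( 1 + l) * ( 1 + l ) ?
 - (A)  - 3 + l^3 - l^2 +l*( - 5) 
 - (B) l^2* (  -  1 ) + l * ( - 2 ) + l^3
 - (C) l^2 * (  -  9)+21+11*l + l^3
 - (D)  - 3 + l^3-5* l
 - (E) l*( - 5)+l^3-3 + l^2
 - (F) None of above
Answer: A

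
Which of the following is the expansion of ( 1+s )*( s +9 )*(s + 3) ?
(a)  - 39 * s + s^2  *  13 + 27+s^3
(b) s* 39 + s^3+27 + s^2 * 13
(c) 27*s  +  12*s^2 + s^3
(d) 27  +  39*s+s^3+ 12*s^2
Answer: b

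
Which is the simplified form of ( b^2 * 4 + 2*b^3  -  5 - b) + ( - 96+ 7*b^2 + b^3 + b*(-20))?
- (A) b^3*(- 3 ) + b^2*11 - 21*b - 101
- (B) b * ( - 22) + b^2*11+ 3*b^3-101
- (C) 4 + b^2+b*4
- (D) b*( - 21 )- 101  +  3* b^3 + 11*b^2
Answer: D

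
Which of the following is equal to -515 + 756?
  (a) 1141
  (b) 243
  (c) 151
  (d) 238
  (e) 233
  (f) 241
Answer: f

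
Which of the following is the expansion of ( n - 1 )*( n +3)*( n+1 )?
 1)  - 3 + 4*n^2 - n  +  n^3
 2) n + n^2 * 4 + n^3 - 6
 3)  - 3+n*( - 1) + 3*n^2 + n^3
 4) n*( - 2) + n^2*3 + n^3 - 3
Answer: 3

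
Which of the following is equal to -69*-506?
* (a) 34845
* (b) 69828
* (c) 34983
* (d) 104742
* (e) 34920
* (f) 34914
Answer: f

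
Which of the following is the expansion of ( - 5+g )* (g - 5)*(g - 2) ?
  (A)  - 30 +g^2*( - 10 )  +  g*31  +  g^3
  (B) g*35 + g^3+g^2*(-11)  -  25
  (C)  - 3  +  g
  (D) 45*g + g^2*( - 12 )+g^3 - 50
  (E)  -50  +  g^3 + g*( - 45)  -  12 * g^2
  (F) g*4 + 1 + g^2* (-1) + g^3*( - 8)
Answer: D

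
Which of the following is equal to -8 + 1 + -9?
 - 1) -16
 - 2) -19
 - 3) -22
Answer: 1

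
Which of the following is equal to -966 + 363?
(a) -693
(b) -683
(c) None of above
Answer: c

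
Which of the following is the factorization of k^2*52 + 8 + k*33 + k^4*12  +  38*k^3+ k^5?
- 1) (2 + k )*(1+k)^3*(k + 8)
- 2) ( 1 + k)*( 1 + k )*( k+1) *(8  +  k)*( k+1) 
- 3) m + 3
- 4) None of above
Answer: 2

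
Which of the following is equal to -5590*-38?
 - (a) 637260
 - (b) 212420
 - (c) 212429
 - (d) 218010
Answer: b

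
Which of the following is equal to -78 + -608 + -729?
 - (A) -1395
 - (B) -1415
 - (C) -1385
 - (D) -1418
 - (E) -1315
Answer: B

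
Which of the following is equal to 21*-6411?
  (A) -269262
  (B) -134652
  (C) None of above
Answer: C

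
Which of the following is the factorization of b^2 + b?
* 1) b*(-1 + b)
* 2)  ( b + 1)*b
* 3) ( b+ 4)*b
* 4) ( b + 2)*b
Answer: 2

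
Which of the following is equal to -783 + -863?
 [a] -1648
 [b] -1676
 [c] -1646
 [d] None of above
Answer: c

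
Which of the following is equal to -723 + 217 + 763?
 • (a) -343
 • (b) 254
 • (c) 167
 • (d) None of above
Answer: d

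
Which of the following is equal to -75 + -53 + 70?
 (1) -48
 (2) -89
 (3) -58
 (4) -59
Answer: 3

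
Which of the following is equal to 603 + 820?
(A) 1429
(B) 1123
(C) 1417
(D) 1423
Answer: D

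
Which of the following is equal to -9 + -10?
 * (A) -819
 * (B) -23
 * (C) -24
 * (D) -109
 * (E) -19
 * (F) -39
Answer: E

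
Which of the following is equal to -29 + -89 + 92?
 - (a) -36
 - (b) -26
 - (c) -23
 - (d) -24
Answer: b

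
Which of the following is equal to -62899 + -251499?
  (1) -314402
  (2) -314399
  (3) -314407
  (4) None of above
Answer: 4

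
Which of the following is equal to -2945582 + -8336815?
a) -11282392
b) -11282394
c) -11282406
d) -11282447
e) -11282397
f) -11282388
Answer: e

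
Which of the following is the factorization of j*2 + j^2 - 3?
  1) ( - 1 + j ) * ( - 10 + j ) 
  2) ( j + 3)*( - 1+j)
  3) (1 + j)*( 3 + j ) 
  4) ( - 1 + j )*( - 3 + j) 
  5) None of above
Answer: 2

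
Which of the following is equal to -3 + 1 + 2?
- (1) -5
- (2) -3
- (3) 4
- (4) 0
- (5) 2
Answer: 4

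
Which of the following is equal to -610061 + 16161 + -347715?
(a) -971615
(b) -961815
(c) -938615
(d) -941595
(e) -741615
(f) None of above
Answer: f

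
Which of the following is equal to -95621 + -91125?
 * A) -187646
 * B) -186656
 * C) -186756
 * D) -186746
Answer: D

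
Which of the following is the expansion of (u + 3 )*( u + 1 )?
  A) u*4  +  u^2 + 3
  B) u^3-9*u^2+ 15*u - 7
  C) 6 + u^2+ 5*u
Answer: A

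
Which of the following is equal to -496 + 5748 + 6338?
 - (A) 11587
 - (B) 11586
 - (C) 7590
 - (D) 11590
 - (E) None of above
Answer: D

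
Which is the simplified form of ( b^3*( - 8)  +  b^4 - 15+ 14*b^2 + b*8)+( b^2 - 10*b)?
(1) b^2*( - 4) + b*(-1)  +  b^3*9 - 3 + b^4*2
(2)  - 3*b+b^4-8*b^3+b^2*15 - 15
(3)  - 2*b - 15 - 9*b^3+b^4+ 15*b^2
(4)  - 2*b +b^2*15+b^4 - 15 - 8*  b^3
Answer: 4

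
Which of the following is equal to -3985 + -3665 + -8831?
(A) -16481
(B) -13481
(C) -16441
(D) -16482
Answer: A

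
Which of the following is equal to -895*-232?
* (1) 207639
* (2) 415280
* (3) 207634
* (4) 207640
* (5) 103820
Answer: 4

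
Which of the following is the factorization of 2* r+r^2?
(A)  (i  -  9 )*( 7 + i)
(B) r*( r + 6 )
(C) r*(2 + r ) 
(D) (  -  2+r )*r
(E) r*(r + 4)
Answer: C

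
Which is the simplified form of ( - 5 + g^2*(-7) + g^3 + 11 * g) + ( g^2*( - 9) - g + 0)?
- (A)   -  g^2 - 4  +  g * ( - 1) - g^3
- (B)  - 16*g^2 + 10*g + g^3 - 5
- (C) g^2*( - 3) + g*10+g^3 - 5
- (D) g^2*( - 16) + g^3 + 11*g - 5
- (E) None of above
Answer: B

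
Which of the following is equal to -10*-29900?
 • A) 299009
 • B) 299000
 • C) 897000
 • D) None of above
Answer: B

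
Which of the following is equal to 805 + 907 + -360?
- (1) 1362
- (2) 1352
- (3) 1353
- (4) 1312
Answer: 2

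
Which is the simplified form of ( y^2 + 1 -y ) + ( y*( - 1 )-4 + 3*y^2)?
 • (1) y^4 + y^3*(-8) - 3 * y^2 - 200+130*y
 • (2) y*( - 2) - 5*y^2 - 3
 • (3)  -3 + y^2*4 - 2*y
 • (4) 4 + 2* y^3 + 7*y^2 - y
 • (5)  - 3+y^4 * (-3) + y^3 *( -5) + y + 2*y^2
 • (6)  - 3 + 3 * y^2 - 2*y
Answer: 3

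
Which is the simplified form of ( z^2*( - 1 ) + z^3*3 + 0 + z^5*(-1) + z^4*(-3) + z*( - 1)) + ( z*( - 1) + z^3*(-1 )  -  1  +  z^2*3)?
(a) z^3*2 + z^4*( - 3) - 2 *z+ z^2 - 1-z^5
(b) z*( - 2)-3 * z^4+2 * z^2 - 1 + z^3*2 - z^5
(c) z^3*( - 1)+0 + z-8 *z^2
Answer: b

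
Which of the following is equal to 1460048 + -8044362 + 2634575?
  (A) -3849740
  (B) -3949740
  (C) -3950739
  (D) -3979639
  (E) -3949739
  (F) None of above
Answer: E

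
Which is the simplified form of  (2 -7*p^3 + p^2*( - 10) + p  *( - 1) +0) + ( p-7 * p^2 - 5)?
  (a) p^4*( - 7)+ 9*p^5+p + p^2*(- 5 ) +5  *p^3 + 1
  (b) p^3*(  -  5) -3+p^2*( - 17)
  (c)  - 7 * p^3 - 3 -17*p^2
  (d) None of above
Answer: c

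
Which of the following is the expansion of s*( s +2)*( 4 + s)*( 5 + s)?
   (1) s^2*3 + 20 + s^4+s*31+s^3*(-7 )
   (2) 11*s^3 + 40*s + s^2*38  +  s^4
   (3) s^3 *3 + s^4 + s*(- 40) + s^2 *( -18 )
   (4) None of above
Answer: 2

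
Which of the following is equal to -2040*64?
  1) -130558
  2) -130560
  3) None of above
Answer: 2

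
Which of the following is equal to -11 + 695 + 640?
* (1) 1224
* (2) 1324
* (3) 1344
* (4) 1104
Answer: 2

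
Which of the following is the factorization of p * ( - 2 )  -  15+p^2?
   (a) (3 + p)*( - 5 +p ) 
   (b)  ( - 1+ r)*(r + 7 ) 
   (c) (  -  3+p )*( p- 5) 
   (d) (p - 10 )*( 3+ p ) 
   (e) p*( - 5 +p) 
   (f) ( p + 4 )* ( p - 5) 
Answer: a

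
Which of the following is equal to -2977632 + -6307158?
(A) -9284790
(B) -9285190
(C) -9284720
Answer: A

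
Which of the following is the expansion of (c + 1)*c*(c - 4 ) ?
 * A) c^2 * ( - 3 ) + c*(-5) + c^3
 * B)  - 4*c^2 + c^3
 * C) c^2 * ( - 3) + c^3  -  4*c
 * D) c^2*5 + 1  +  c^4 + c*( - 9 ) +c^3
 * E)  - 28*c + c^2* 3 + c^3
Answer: C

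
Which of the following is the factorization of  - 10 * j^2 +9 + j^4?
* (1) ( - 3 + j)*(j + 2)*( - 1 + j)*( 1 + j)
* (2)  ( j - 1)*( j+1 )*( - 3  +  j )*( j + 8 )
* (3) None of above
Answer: 3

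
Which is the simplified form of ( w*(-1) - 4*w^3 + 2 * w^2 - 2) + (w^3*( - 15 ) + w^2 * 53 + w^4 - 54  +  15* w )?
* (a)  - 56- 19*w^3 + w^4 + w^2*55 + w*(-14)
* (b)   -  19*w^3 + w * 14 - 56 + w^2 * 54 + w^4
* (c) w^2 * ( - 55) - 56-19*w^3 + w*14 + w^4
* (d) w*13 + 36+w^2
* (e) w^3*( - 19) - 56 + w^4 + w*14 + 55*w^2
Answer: e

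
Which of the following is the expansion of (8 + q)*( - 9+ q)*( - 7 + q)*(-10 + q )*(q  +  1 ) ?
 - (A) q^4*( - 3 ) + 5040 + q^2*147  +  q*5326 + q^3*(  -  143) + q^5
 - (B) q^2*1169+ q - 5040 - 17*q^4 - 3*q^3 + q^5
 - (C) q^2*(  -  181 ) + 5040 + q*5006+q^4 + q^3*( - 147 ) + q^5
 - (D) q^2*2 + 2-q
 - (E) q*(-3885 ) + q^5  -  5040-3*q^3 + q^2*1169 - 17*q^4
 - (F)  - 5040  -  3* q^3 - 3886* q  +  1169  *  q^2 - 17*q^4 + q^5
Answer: F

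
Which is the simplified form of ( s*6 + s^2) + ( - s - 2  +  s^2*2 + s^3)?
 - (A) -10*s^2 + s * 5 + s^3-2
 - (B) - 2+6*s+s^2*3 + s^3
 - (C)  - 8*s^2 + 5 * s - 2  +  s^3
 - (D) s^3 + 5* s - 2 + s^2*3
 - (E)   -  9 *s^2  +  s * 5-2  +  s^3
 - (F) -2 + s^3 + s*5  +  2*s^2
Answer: D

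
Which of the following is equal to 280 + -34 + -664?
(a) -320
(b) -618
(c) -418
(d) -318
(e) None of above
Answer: c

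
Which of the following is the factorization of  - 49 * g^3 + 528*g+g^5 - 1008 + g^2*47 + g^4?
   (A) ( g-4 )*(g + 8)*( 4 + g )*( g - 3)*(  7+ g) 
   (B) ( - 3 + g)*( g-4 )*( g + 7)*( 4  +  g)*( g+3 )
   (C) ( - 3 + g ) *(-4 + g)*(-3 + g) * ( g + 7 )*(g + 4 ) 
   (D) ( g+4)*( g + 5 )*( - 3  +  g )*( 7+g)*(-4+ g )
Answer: C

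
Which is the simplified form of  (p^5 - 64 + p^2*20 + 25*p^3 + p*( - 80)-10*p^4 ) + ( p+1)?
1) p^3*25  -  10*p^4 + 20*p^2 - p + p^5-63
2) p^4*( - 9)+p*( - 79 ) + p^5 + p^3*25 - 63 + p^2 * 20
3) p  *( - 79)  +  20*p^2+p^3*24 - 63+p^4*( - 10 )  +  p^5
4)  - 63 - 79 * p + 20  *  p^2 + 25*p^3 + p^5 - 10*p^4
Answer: 4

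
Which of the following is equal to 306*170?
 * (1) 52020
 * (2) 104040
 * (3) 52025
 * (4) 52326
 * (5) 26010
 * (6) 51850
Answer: 1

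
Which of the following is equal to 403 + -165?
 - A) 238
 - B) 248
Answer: A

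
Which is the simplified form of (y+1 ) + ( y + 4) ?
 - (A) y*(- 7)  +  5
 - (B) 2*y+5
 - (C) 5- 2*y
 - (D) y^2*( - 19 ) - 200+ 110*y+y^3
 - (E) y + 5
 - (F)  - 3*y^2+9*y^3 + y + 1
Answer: B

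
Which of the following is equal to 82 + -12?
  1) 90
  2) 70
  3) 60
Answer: 2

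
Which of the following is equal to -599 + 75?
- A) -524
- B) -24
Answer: A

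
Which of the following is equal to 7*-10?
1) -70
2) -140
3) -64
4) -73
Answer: 1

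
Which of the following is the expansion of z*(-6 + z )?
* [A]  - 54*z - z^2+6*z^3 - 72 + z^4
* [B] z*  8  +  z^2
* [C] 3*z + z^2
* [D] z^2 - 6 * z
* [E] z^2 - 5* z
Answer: D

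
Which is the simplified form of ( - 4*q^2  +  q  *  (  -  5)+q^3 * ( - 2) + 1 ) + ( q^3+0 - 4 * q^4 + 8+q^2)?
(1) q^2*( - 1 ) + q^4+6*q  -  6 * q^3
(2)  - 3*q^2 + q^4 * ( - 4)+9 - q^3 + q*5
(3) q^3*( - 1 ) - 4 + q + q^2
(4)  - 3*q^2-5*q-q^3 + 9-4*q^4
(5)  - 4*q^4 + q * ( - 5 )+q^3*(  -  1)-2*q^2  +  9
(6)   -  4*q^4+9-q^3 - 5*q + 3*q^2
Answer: 4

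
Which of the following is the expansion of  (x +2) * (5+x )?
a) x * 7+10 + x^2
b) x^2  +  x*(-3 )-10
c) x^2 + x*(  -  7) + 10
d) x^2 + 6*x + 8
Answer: a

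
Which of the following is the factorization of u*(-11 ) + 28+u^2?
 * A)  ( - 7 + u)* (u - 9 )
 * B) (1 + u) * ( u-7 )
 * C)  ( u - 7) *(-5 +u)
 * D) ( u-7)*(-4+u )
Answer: D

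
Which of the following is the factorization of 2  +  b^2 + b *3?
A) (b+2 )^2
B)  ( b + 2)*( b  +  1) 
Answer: B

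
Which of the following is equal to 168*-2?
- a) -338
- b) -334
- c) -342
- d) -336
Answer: d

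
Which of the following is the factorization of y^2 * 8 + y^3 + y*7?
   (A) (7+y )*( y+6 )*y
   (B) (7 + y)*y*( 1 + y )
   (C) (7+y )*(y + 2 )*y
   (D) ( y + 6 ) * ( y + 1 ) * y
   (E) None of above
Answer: B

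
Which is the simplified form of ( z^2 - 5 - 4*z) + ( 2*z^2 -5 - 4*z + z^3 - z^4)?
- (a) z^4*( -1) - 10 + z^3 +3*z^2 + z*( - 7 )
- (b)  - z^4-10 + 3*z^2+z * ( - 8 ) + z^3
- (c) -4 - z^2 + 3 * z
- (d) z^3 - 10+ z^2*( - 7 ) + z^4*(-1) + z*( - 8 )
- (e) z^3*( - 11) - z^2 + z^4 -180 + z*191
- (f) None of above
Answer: b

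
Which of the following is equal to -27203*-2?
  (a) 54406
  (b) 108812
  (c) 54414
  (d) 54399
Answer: a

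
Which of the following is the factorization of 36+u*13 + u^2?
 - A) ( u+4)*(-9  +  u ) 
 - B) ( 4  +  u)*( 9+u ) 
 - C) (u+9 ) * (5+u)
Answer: B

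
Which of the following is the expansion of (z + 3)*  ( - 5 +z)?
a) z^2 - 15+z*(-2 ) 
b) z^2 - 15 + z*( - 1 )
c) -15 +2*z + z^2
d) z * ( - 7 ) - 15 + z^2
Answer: a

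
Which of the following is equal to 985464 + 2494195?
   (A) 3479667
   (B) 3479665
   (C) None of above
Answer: C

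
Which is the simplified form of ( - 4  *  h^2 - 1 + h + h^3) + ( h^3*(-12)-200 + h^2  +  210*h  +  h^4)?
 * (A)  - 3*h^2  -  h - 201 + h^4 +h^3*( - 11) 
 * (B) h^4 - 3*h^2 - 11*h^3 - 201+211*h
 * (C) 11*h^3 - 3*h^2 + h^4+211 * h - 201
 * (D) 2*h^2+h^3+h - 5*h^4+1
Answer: B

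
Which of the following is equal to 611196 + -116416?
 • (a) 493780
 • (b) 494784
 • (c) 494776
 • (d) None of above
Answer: d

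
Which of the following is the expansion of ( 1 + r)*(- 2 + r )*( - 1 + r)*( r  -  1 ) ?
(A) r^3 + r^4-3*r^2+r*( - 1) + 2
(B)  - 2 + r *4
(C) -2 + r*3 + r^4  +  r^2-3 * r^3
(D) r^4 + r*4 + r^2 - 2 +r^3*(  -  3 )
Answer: C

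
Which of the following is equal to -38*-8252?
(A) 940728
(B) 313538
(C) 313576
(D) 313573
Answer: C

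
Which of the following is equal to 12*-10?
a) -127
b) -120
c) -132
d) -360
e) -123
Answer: b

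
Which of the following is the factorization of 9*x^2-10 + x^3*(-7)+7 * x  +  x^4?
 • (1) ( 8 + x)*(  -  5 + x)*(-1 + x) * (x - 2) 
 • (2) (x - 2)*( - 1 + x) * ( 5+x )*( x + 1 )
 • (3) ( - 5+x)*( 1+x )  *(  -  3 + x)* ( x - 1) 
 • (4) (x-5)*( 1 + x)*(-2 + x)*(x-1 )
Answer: 4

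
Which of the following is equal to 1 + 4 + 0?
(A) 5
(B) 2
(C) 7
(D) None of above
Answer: A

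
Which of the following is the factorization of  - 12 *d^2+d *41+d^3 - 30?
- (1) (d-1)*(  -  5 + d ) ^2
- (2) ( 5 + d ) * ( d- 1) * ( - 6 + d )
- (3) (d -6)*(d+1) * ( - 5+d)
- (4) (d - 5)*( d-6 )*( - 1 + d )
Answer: 4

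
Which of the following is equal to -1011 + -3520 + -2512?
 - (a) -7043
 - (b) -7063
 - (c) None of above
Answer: a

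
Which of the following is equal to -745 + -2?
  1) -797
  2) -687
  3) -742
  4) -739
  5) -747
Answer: 5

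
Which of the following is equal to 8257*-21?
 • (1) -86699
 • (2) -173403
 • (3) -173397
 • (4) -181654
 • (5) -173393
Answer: 3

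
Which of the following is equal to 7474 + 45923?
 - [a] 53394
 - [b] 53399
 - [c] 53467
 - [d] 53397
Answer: d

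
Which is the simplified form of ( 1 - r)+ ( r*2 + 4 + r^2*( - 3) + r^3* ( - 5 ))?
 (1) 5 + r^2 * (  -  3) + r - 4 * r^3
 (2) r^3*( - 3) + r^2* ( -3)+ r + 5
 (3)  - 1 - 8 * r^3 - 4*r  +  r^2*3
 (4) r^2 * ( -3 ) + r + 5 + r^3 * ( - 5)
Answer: 4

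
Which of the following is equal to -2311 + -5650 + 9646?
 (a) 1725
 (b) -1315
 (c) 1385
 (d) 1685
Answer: d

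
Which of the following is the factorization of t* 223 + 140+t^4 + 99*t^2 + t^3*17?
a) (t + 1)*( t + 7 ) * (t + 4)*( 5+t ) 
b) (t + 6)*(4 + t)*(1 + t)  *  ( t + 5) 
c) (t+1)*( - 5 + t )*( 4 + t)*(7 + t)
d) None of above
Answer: a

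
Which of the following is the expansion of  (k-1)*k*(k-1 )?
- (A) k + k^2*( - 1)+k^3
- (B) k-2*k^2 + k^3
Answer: B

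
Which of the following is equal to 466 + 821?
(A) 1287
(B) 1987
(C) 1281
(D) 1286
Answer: A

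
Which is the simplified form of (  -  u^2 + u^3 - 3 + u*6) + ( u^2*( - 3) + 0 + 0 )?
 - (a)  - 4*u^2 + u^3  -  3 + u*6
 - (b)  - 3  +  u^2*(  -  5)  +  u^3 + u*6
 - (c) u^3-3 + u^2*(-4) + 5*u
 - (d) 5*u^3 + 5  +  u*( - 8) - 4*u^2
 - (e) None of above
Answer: a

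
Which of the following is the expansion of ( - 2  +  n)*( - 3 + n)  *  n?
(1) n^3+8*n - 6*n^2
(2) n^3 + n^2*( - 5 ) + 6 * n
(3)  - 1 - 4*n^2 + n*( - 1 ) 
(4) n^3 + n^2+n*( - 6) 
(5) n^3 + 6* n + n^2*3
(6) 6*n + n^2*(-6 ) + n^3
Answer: 2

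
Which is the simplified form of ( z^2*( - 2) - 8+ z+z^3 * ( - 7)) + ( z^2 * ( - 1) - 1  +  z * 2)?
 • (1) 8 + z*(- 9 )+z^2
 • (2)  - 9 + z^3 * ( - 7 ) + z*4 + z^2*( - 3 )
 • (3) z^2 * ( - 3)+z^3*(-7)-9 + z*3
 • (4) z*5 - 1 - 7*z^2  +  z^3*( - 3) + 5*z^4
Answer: 3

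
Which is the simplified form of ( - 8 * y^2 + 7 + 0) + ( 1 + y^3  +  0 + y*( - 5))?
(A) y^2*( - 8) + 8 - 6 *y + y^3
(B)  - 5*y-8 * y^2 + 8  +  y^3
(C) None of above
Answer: B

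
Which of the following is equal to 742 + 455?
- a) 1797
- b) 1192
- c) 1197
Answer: c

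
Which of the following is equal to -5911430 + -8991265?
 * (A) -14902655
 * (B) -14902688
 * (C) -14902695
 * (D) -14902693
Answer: C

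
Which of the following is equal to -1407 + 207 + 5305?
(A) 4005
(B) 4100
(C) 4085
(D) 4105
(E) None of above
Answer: D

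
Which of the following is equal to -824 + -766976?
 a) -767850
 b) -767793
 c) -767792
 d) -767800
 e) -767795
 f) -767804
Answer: d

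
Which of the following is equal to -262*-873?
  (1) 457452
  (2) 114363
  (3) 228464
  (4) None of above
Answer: 4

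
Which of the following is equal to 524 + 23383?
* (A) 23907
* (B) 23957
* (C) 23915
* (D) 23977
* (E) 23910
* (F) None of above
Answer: A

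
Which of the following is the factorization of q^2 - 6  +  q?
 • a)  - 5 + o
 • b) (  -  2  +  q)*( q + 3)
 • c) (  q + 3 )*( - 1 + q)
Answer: b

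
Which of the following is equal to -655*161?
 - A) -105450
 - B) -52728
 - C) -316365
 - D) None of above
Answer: D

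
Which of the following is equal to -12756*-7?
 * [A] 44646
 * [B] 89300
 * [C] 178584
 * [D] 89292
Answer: D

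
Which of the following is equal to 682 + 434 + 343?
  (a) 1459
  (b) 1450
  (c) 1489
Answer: a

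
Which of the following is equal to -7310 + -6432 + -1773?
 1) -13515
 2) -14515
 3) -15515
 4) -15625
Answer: 3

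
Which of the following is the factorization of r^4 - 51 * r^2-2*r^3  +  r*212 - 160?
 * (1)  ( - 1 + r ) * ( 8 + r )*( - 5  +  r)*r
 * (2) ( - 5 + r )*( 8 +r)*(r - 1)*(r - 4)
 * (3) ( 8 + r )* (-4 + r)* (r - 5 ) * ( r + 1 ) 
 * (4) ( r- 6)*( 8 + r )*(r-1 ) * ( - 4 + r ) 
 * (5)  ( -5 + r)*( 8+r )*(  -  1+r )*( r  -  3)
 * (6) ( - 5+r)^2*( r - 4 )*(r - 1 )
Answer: 2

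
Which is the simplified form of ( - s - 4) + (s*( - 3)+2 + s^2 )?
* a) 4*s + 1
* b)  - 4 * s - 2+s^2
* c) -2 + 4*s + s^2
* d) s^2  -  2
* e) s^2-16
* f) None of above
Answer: b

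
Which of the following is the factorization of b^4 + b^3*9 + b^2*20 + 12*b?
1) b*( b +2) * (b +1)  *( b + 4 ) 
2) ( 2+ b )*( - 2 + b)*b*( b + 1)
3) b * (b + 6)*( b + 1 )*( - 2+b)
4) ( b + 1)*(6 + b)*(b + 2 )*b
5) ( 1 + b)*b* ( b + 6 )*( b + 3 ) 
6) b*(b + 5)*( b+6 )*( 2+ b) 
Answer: 4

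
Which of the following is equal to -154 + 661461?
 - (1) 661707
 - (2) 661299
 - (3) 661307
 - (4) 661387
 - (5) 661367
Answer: 3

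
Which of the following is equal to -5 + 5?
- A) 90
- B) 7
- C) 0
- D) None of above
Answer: C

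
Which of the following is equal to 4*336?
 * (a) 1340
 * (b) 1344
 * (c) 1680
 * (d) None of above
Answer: b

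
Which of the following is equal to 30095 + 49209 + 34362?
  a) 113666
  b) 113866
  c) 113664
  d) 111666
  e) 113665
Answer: a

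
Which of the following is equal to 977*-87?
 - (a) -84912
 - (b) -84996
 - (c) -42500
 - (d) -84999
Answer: d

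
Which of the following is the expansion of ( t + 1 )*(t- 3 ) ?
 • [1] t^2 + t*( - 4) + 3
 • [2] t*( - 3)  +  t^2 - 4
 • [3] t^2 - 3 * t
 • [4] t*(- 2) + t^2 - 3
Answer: 4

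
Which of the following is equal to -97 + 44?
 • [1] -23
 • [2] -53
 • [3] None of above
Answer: 2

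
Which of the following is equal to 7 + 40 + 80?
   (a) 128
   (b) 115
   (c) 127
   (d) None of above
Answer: c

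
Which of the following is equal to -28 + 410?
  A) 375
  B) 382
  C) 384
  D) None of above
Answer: B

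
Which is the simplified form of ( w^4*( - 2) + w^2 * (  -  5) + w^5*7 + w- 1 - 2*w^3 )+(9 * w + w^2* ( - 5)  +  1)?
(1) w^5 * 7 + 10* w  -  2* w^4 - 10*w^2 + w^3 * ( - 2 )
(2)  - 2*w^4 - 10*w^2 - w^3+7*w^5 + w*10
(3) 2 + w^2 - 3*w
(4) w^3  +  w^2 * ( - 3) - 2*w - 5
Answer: 1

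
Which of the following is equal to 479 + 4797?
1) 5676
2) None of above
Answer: 2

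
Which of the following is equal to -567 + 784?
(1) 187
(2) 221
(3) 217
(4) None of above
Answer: 3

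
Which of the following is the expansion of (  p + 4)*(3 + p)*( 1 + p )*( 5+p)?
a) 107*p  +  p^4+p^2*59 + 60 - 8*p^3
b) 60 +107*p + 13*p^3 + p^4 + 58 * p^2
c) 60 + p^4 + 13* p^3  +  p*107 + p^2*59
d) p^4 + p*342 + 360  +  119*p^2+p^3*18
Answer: c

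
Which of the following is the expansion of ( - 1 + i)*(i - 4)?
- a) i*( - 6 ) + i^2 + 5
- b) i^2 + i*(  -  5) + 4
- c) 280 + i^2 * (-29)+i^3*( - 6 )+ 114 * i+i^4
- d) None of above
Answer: b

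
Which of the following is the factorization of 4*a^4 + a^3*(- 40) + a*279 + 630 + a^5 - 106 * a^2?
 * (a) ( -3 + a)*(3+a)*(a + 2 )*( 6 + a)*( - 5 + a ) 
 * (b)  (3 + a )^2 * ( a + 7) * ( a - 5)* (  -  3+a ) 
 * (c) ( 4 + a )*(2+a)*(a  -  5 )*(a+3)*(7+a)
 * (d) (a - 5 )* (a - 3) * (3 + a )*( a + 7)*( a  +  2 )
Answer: d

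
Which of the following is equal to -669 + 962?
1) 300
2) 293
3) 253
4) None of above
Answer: 2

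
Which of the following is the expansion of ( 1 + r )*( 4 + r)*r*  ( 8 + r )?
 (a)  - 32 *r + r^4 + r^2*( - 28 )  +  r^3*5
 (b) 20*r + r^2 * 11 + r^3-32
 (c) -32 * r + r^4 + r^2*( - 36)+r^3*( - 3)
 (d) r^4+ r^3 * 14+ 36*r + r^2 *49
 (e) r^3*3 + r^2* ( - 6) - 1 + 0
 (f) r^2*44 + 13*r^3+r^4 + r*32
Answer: f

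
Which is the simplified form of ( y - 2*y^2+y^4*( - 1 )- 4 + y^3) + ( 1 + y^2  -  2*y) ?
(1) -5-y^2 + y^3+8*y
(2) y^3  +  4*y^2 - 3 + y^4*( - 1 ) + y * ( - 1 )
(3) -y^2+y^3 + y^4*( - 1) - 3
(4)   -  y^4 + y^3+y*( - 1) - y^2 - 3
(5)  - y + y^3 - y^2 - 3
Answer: 4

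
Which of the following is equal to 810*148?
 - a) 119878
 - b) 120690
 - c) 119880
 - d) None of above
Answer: c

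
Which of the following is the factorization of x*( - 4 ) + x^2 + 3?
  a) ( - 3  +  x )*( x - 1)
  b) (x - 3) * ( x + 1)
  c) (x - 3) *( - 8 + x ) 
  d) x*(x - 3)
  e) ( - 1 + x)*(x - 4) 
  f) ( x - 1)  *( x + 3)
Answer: a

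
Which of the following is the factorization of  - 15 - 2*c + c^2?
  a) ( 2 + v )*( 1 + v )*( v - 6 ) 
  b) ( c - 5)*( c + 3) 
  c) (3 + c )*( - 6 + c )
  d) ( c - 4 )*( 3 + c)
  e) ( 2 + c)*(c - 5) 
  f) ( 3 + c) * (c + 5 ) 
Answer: b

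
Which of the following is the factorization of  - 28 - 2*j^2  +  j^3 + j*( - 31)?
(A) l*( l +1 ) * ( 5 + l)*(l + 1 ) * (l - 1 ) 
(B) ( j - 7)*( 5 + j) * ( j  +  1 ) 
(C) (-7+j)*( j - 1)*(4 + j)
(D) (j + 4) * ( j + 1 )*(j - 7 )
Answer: D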